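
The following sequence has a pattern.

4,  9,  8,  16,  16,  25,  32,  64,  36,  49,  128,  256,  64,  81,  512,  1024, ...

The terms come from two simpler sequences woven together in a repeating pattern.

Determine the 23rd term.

8192

The slot pattern repeats as AABB (period 4), so there are 2 interleaved tracks.
Track A: 4, 9, 16, 25, 36, 49, 64, 81. Perfect squares starting at 2².
Track B: 8, 16, 32, 64, 128, 256, 512, 1024. Successive powers of 2.
The 23rd slot belongs to track B; its 11th term is 8192.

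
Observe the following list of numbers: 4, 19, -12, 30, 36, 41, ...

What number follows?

-108

The terms cycle through 2 interleaved subsequences.
Subsequence A: 4, -12, 36 (geometric, ×-3 each step).
Subsequence B: 19, 30, 41 (linear: a_n = 8 + 11·n).
Position 7 → subsequence A, term 4 = -108.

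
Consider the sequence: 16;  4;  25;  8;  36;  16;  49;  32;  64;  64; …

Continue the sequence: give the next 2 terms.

81, 128

The terms cycle through 2 interleaved subsequences.
Track A = 16, 25, 36, 49, 64: consecutive squares n² from n = 4.
Track B = 4, 8, 16, 32, 64: powers 2^2, 2^3, 2^4, ….
Term 11 comes from track A (its 6th entry): 81.
Position 12 → track B, term 6 = 128.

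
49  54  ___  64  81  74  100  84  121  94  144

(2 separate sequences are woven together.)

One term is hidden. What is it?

Split by position mod 2 into 2 tracks.
Subsequence A = 49, ?, 81, 100, 121, 144: perfect squares starting at 7².
Subsequence B = 54, 64, 74, 84, 94: arithmetic with common difference +10.
Filling subsequence A at index 2 by its rule yields 64.

64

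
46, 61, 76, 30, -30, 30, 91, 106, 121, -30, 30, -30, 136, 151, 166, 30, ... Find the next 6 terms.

-30, 30, 181, 196, 211, -30

The slot pattern repeats as AAABBB (period 6), so there are 2 interleaved tracks.
Track A: 46, 61, 76, 91, 106, 121, 136, 151, 166. Adding 15 each time.
Track B: 30, -30, 30, -30, 30, -30, 30. Oscillating between 30 and -30.
The 17th slot belongs to track B; its 8th term is -30.
The 18th slot belongs to track B; its 9th term is 30.
Position 19 falls in track A as its term 10, giving 181.
The 20th slot belongs to track A; its 11th term is 196.
Position 21 falls in track A as its term 12, giving 211.
Term 22 comes from track B (its 10th entry): -30.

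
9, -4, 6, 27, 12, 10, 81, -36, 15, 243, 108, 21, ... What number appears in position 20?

-2916

Split by position mod 3: positions 1, 4, 7, … form one track, and each other residue class forms its own.
Subsequence A: 9, 27, 81, 243. Powers 3^2, 3^3, 3^4, ….
Subsequence B: -4, 12, -36, 108. Multiplying by -3 each time.
Subsequence C: 6, 10, 15, 21. The triangular numbers T_3, T_4, ….
Position 20 → subsequence B, term 7 = -2916.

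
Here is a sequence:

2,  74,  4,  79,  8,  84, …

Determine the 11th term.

Positions 1, 3, 5, … form one subsequence and positions 2, 4, 6, … form another.
Stream A is 2, 4, 8, which is multiplying by 2 each time.
Stream B is 74, 79, 84, which is arithmetic, step +5.
Position 11 → stream A, term 6 = 64.

64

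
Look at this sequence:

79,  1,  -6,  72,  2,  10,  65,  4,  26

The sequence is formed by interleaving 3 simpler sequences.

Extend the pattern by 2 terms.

Taking every 3rd term gives 3 separate tracks.
Track A is 79, 72, 65, which is arithmetic, step −7.
Track B is 1, 2, 4, which is successive powers of 2.
Track C is -6, 10, 26, which is linear: a_n = -22 + 16·n.
The 10th slot belongs to track A; its 4th term is 58.
The 11th slot belongs to track B; its 4th term is 8.

58, 8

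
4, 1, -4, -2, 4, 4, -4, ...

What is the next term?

Odd-indexed and even-indexed terms follow separate rules.
Track A: 4, -4, 4, -4 — oscillating between 4 and -4.
Track B: 1, -2, 4 — geometric, ×-2 each step.
The 8th slot belongs to track B; its 4th term is -8.

-8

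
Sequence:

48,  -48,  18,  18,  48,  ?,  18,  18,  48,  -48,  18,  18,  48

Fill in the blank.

Reading positions in blocks of 4 reveals the pattern AABB — 2 tracks woven together.
Track A = 48, -48, 48, ?, 48, -48, 48: the oscillation 48·(−1)^(n+1).
Track B = 18, 18, 18, 18, 18, 18: the constant sequence 18.
The gap is track A's term 4; the rule gives -48.

-48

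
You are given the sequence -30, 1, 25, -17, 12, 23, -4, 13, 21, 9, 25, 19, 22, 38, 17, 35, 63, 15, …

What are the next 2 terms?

The terms cycle through 3 interleaved subsequences.
Track A = -30, -17, -4, 9, 22, 35: arithmetic with common difference +13.
Track B = 1, 12, 13, 25, 38, 63: each term equals the sum of the previous two.
Track C = 25, 23, 21, 19, 17, 15: linear: a_n = 27 − 2·n.
The 19th slot belongs to track A; its 7th term is 48.
Position 20 → track B, term 7 = 101.

48, 101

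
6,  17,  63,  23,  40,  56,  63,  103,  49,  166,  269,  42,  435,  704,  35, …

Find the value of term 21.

The slot pattern repeats as AAB (period 3), so there are 2 interleaved tracks.
Stream A is 6, 17, 23, 40, 63, 103, 166, 269, 435, 704, which is a Fibonacci-like recurrence a_n = a_{n-1} + a_{n-2}.
Stream B is 63, 56, 49, 42, 35, which is arithmetic with common difference −7.
Position 21 falls in stream B as its term 7, giving 21.

21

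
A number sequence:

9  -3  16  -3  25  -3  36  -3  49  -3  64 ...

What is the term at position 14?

Positions 1, 3, 5, … form one subsequence and positions 2, 4, 6, … form another.
Subsequence A is 9, 16, 25, 36, 49, 64, which is consecutive squares n² from n = 3.
Subsequence B is -3, -3, -3, -3, -3, which is constant -3.
The 14th slot belongs to subsequence B; its 7th term is -3.

-3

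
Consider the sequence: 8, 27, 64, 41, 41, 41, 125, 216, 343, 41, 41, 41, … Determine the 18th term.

Reading positions in blocks of 6 reveals the pattern AAABBB — 2 tracks woven together.
Track A: 8, 27, 64, 125, 216, 343 (the cubes 2³, 3³, 4³, …).
Track B: 41, 41, 41, 41, 41, 41 (constant 41).
Position 18 falls in track B as its term 9, giving 41.

41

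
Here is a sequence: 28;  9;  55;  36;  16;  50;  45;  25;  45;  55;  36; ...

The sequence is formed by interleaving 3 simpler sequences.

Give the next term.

Split by position mod 3: positions 1, 4, 7, … form one track, and each other residue class forms its own.
Track A: 28, 36, 45, 55 (the triangular numbers T_7, T_8, …).
Track B: 9, 16, 25, 36 (consecutive squares n² from n = 3).
Track C: 55, 50, 45 (linear: a_n = 60 − 5·n).
Position 12 → track C, term 4 = 40.

40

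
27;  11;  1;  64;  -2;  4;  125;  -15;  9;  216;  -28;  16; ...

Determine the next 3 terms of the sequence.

Split by position mod 3: positions 1, 4, 7, … form one track, and each other residue class forms its own.
Track A: 27, 64, 125, 216. The cubes 3³, 4³, 5³, ….
Track B: 11, -2, -15, -28. Subtracting 13 each time.
Track C: 1, 4, 9, 16. Perfect squares starting at 1².
The 13th slot belongs to track A; its 5th term is 343.
Position 14 falls in track B as its term 5, giving -41.
The 15th slot belongs to track C; its 5th term is 25.

343, -41, 25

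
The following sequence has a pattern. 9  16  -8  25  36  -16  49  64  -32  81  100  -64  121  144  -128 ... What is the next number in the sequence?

The slot pattern repeats as AAB (period 3), so there are 2 interleaved tracks.
Track A: 9, 16, 25, 36, 49, 64, 81, 100, 121, 144 — the squares 3², 4², 5², ….
Track B: -8, -16, -32, -64, -128 — geometric with ratio 2.
Position 16 falls in track A as its term 11, giving 169.

169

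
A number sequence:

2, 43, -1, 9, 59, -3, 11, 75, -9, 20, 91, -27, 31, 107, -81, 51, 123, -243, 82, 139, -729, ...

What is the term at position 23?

Read the sequence 3 terms at a time; column i is its own pattern.
Track A: 2, 9, 11, 20, 31, 51, 82 — each term equals the sum of the previous two.
Track B: 43, 59, 75, 91, 107, 123, 139 — arithmetic with common difference +16.
Track C: -1, -3, -9, -27, -81, -243, -729 — geometric with ratio 3.
Position 23 → track B, term 8 = 155.

155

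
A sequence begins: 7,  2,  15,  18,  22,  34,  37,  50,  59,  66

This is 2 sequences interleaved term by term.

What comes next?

96

Split by position mod 2 into 2 tracks.
Track A: 7, 15, 22, 37, 59. Each term equals the sum of the previous two.
Track B: 2, 18, 34, 50, 66. Adding 16 each time.
The 11th slot belongs to track A; its 6th term is 96.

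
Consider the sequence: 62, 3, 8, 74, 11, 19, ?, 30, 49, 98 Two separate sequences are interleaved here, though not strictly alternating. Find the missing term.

Positions follow the repeating pattern ABB; grouping by letter gives 2 tracks.
Track A: 62, 74, ?, 98 — adding 12 each time.
Track B: 3, 8, 11, 19, 30, 49 — a Fibonacci-like recurrence a_n = a_{n-1} + a_{n-2}.
Track A's pattern makes the blank 86.

86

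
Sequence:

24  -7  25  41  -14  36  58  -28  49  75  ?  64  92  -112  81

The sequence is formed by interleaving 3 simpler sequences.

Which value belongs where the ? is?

-56

The terms cycle through 3 interleaved subsequences.
Stream A: 24, 41, 58, 75, 92 — adding 17 each time.
Stream B: -7, -14, -28, ?, -112 — multiplying by 2 each time.
Stream C: 25, 36, 49, 64, 81 — perfect squares starting at 5².
Filling stream B at index 4 by its rule yields -56.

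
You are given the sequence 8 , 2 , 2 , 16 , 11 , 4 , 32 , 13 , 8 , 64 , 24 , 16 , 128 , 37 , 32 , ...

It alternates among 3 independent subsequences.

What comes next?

256

Taking every 3rd term gives 3 separate tracks.
Stream A = 8, 16, 32, 64, 128: a geometric progression (common ratio 2).
Stream B = 2, 11, 13, 24, 37: each term equals the sum of the previous two.
Stream C = 2, 4, 8, 16, 32: powers 2^1, 2^2, 2^3, ….
Position 16 → stream A, term 6 = 256.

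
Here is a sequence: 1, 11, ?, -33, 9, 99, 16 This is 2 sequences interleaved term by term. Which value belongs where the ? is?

4

Taking every 2nd term gives 2 separate tracks.
Track A is 1, ?, 9, 16, which is the squares 1², 2², 3², ….
Track B is 11, -33, 99, which is a geometric progression (common ratio -3).
Track A's pattern makes the blank 4.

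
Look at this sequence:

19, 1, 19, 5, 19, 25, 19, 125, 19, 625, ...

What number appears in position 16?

The terms cycle through 2 interleaved subsequences.
Track A: 19, 19, 19, 19, 19. Constant 19.
Track B: 1, 5, 25, 125, 625. Successive powers of 5.
Position 16 falls in track B as its term 8, giving 78125.

78125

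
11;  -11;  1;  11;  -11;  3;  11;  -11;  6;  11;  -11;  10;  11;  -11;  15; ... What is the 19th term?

11

Reading positions in blocks of 3 reveals the pattern AAB — 2 tracks woven together.
Subsequence A is 11, -11, 11, -11, 11, -11, 11, -11, 11, -11, which is oscillating between 11 and -11.
Subsequence B is 1, 3, 6, 10, 15, which is the triangular numbers T_1, T_2, ….
The 19th slot belongs to subsequence A; its 13th term is 11.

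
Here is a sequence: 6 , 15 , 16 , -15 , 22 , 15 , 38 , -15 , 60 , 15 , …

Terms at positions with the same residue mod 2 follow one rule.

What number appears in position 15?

Positions 1, 3, 5, … form one subsequence and positions 2, 4, 6, … form another.
Track A: 6, 16, 22, 38, 60 — Fibonacci-style (each term is the sum of the two before it).
Track B: 15, -15, 15, -15, 15 — oscillating between 15 and -15.
The 15th slot belongs to track A; its 8th term is 256.

256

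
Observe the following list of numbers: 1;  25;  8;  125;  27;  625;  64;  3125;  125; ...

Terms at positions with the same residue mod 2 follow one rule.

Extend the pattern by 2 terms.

Split by position mod 2 into 2 tracks.
Subsequence A: 1, 8, 27, 64, 125. Perfect cubes starting at 1³.
Subsequence B: 25, 125, 625, 3125. Successive powers of 5.
Position 10 falls in subsequence B as its term 5, giving 15625.
Position 11 falls in subsequence A as its term 6, giving 216.

15625, 216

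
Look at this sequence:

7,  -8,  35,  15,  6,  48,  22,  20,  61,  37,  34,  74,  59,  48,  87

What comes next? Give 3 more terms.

Taking every 3rd term gives 3 separate tracks.
Track A = 7, 15, 22, 37, 59: Fibonacci-style (each term is the sum of the two before it).
Track B = -8, 6, 20, 34, 48: arithmetic with common difference +14.
Track C = 35, 48, 61, 74, 87: arithmetic, step +13.
The 16th slot belongs to track A; its 6th term is 96.
Position 17 falls in track B as its term 6, giving 62.
Position 18 falls in track C as its term 6, giving 100.

96, 62, 100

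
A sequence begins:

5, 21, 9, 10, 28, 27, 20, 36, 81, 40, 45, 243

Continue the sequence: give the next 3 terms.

80, 55, 729

Split by position mod 3: positions 1, 4, 7, … form one track, and each other residue class forms its own.
Stream A: 5, 10, 20, 40 — geometric with ratio 2.
Stream B: 21, 28, 36, 45 — triangular numbers starting at T_6.
Stream C: 9, 27, 81, 243 — successive powers of 3.
Position 13 → stream A, term 5 = 80.
Position 14 falls in stream B as its term 5, giving 55.
Position 15 falls in stream C as its term 5, giving 729.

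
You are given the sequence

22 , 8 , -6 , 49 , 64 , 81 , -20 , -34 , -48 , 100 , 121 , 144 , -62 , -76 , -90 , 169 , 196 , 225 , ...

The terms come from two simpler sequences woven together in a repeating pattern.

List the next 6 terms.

-104, -118, -132, 256, 289, 324

Positions follow the repeating pattern AAABBB; grouping by letter gives 2 tracks.
Track A: 22, 8, -6, -20, -34, -48, -62, -76, -90. Arithmetic, step −14.
Track B: 49, 64, 81, 100, 121, 144, 169, 196, 225. The squares 7², 8², 9², ….
Term 19 comes from track A (its 10th entry): -104.
Position 20 falls in track A as its term 11, giving -118.
Position 21 falls in track A as its term 12, giving -132.
The 22nd slot belongs to track B; its 10th term is 256.
The 23rd slot belongs to track B; its 11th term is 289.
Position 24 falls in track B as its term 12, giving 324.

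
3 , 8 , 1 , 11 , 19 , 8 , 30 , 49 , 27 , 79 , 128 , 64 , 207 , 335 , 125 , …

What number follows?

542

The slot pattern repeats as AAB (period 3), so there are 2 interleaved tracks.
Track A = 3, 8, 11, 19, 30, 49, 79, 128, 207, 335: each term equals the sum of the previous two.
Track B = 1, 8, 27, 64, 125: the cubes 1³, 2³, 3³, ….
The 16th slot belongs to track A; its 11th term is 542.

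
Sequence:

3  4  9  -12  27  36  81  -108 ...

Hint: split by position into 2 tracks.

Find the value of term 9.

243

The terms cycle through 2 interleaved subsequences.
Subsequence A: 3, 9, 27, 81 (successive powers of 3).
Subsequence B: 4, -12, 36, -108 (a geometric progression (common ratio -3)).
Position 9 → subsequence A, term 5 = 243.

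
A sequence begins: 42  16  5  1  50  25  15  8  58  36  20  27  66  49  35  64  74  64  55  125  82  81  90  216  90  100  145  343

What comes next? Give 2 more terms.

98, 121

Split by position mod 4: positions 1, 5, 9, … form one track, and each other residue class forms its own.
Stream A: 42, 50, 58, 66, 74, 82, 90. Arithmetic, step +8.
Stream B: 16, 25, 36, 49, 64, 81, 100. The squares 4², 5², 6², ….
Stream C: 5, 15, 20, 35, 55, 90, 145. Fibonacci-style (each term is the sum of the two before it).
Stream D: 1, 8, 27, 64, 125, 216, 343. The cubes 1³, 2³, 3³, ….
Term 29 comes from stream A (its 8th entry): 98.
The 30th slot belongs to stream B; its 8th term is 121.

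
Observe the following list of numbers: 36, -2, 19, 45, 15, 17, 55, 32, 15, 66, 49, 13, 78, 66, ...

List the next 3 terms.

The terms cycle through 3 interleaved subsequences.
Subsequence A = 36, 45, 55, 66, 78: the triangular numbers T_8, T_9, ….
Subsequence B = -2, 15, 32, 49, 66: adding 17 each time.
Subsequence C = 19, 17, 15, 13: linear: a_n = 21 − 2·n.
Position 15 falls in subsequence C as its term 5, giving 11.
Term 16 comes from subsequence A (its 6th entry): 91.
Position 17 → subsequence B, term 6 = 83.

11, 91, 83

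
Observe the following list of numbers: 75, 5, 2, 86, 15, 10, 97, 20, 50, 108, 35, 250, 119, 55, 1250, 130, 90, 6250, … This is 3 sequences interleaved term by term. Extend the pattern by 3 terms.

141, 145, 31250

Taking every 3rd term gives 3 separate tracks.
Track A = 75, 86, 97, 108, 119, 130: arithmetic, step +11.
Track B = 5, 15, 20, 35, 55, 90: Fibonacci-style (each term is the sum of the two before it).
Track C = 2, 10, 50, 250, 1250, 6250: multiplying by 5 each time.
Term 19 comes from track A (its 7th entry): 141.
Position 20 → track B, term 7 = 145.
Term 21 comes from track C (its 7th entry): 31250.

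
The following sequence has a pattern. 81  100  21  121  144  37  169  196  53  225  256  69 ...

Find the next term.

289

Reading positions in blocks of 3 reveals the pattern AAB — 2 tracks woven together.
Subsequence A: 81, 100, 121, 144, 169, 196, 225, 256 — consecutive squares n² from n = 9.
Subsequence B: 21, 37, 53, 69 — arithmetic with common difference +16.
Term 13 comes from subsequence A (its 9th entry): 289.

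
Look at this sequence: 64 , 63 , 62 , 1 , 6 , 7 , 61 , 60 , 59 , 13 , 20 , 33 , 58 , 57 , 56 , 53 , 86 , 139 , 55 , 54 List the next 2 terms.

Positions follow the repeating pattern AAABBB; grouping by letter gives 2 tracks.
Track A is 64, 63, 62, 61, 60, 59, 58, 57, 56, 55, 54, which is subtracting 1 each time.
Track B is 1, 6, 7, 13, 20, 33, 53, 86, 139, which is Fibonacci-style (each term is the sum of the two before it).
Term 21 comes from track A (its 12th entry): 53.
The 22nd slot belongs to track B; its 10th term is 225.

53, 225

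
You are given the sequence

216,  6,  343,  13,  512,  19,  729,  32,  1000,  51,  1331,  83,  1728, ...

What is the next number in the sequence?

Split by position mod 2 into 2 tracks.
Track A is 216, 343, 512, 729, 1000, 1331, 1728, which is consecutive cubes n³ from n = 6.
Track B is 6, 13, 19, 32, 51, 83, which is Fibonacci-style (each term is the sum of the two before it).
Position 14 falls in track B as its term 7, giving 134.

134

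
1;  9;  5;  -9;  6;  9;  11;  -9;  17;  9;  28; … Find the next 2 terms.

-9, 45

Odd-indexed and even-indexed terms follow separate rules.
Subsequence A is 1, 5, 6, 11, 17, 28, which is each term equals the sum of the previous two.
Subsequence B is 9, -9, 9, -9, 9, which is alternating ±9.
Term 12 comes from subsequence B (its 6th entry): -9.
Position 13 falls in subsequence A as its term 7, giving 45.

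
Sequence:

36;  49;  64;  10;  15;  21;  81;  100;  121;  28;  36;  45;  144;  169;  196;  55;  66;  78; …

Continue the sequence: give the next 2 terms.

225, 256

The slot pattern repeats as AAABBB (period 6), so there are 2 interleaved tracks.
Stream A: 36, 49, 64, 81, 100, 121, 144, 169, 196. Consecutive squares n² from n = 6.
Stream B: 10, 15, 21, 28, 36, 45, 55, 66, 78. Triangular numbers starting at T_4.
Position 19 → stream A, term 10 = 225.
Position 20 → stream A, term 11 = 256.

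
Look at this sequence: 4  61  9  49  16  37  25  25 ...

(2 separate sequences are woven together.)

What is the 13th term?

64

Odd-indexed and even-indexed terms follow separate rules.
Track A: 4, 9, 16, 25. The squares 2², 3², 4², ….
Track B: 61, 49, 37, 25. Arithmetic, step −12.
Term 13 comes from track A (its 7th entry): 64.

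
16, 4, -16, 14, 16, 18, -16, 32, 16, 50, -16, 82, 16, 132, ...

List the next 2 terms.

Split by position mod 2 into 2 tracks.
Track A: 16, -16, 16, -16, 16, -16, 16. Oscillating between 16 and -16.
Track B: 4, 14, 18, 32, 50, 82, 132. A Fibonacci-like recurrence a_n = a_{n-1} + a_{n-2}.
Position 15 falls in track A as its term 8, giving -16.
Position 16 falls in track B as its term 8, giving 214.

-16, 214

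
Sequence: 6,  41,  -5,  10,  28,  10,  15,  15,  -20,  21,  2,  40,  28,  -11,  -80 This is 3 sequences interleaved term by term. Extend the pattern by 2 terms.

Read the sequence 3 terms at a time; column i is its own pattern.
Subsequence A: 6, 10, 15, 21, 28 — the triangular numbers T_3, T_4, ….
Subsequence B: 41, 28, 15, 2, -11 — arithmetic, step −13.
Subsequence C: -5, 10, -20, 40, -80 — multiplying by -2 each time.
Position 16 falls in subsequence A as its term 6, giving 36.
Position 17 falls in subsequence B as its term 6, giving -24.

36, -24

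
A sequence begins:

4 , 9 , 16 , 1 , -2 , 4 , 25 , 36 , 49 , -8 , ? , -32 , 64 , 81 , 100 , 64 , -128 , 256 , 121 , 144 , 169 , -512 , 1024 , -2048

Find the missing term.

The slot pattern repeats as AAABBB (period 6), so there are 2 interleaved tracks.
Track A is 4, 9, 16, 25, 36, 49, 64, 81, 100, 121, 144, 169, which is perfect squares starting at 2².
Track B is 1, -2, 4, -8, ?, -32, 64, -128, 256, -512, 1024, -2048, which is a geometric progression (common ratio -2).
So the missing entry in track B is 16.

16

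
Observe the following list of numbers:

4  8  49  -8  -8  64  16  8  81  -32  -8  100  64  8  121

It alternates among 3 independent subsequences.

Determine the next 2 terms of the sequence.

-128, -8

Split by position mod 3: positions 1, 4, 7, … form one track, and each other residue class forms its own.
Stream A: 4, -8, 16, -32, 64. Geometric, ×-2 each step.
Stream B: 8, -8, 8, -8, 8. Oscillating between 8 and -8.
Stream C: 49, 64, 81, 100, 121. Consecutive squares n² from n = 7.
The 16th slot belongs to stream A; its 6th term is -128.
Term 17 comes from stream B (its 6th entry): -8.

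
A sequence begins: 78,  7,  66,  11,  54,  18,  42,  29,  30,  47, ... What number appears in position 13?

6

Odd-indexed and even-indexed terms follow separate rules.
Subsequence A = 78, 66, 54, 42, 30: subtracting 12 each time.
Subsequence B = 7, 11, 18, 29, 47: Fibonacci-style (each term is the sum of the two before it).
The 13th slot belongs to subsequence A; its 7th term is 6.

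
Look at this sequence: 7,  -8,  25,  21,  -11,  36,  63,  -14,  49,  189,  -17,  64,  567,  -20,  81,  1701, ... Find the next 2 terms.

The terms cycle through 3 interleaved subsequences.
Track A is 7, 21, 63, 189, 567, 1701, which is a geometric progression (common ratio 3).
Track B is -8, -11, -14, -17, -20, which is arithmetic, step −3.
Track C is 25, 36, 49, 64, 81, which is consecutive squares n² from n = 5.
Term 17 comes from track B (its 6th entry): -23.
Position 18 → track C, term 6 = 100.

-23, 100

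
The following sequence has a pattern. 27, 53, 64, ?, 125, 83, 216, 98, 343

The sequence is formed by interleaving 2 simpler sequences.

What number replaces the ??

68

Positions 1, 3, 5, … form one subsequence and positions 2, 4, 6, … form another.
Stream A = 27, 64, 125, 216, 343: the cubes 3³, 4³, 5³, ….
Stream B = 53, ?, 83, 98: adding 15 each time.
Filling stream B at index 2 by its rule yields 68.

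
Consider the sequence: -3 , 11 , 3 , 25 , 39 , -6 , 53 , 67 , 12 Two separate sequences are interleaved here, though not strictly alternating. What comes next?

81

The slot pattern repeats as AAB (period 3), so there are 2 interleaved tracks.
Track A is -3, 11, 25, 39, 53, 67, which is linear: a_n = -17 + 14·n.
Track B is 3, -6, 12, which is a geometric progression (common ratio -2).
Position 10 → track A, term 7 = 81.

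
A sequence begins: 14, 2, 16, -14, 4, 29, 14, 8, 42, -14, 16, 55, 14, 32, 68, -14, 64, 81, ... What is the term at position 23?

256

The terms cycle through 3 interleaved subsequences.
Stream A is 14, -14, 14, -14, 14, -14, which is the oscillation 14·(−1)^(n+1).
Stream B is 2, 4, 8, 16, 32, 64, which is powers 2^1, 2^2, 2^3, ….
Stream C is 16, 29, 42, 55, 68, 81, which is linear: a_n = 3 + 13·n.
Term 23 comes from stream B (its 8th entry): 256.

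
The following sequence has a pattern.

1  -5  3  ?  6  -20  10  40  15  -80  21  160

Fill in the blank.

Taking every 2nd term gives 2 separate tracks.
Track A: 1, 3, 6, 10, 15, 21 (the triangular numbers T_1, T_2, …).
Track B: -5, ?, -20, 40, -80, 160 (multiplying by -2 each time).
The gap is track B's term 2; the rule gives 10.

10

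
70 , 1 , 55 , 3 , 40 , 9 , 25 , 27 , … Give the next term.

10

Taking every 2nd term gives 2 separate tracks.
Track A: 70, 55, 40, 25 — subtracting 15 each time.
Track B: 1, 3, 9, 27 — a geometric progression (common ratio 3).
The 9th slot belongs to track A; its 5th term is 10.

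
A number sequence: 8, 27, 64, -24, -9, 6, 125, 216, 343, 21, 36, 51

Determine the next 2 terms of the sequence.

512, 729

The slot pattern repeats as AAABBB (period 6), so there are 2 interleaved tracks.
Track A: 8, 27, 64, 125, 216, 343 — the cubes 2³, 3³, 4³, ….
Track B: -24, -9, 6, 21, 36, 51 — arithmetic, step +15.
Term 13 comes from track A (its 7th entry): 512.
Term 14 comes from track A (its 8th entry): 729.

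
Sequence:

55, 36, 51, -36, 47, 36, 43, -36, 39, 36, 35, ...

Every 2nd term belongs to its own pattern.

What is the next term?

-36

Positions 1, 3, 5, … form one subsequence and positions 2, 4, 6, … form another.
Stream A = 55, 51, 47, 43, 39, 35: subtracting 4 each time.
Stream B = 36, -36, 36, -36, 36: alternating ±36.
Term 12 comes from stream B (its 6th entry): -36.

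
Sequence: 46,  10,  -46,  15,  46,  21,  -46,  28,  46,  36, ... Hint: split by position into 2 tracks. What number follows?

-46

Split by position mod 2 into 2 tracks.
Stream A: 46, -46, 46, -46, 46 (the oscillation 46·(−1)^(n+1)).
Stream B: 10, 15, 21, 28, 36 (triangular numbers n(n+1)/2 for n = 4, 5, …).
Position 11 → stream A, term 6 = -46.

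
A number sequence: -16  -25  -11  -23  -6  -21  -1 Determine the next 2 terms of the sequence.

Positions 1, 3, 5, … form one subsequence and positions 2, 4, 6, … form another.
Subsequence A: -16, -11, -6, -1. Adding 5 each time.
Subsequence B: -25, -23, -21. Adding 2 each time.
Term 8 comes from subsequence B (its 4th entry): -19.
Position 9 falls in subsequence A as its term 5, giving 4.

-19, 4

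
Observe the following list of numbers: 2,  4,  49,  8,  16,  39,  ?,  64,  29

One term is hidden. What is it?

Positions follow the repeating pattern AAB; grouping by letter gives 2 tracks.
Subsequence A is 2, 4, 8, 16, ?, 64, which is powers of 2.
Subsequence B is 49, 39, 29, which is arithmetic with common difference −10.
Filling subsequence A at index 5 by its rule yields 32.

32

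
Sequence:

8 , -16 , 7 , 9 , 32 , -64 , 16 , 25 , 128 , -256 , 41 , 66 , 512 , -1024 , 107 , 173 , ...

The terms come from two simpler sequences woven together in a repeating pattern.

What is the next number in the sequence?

Positions follow the repeating pattern AABB; grouping by letter gives 2 tracks.
Track A is 8, -16, 32, -64, 128, -256, 512, -1024, which is geometric with ratio -2.
Track B is 7, 9, 16, 25, 41, 66, 107, 173, which is a Fibonacci-like recurrence a_n = a_{n-1} + a_{n-2}.
Term 17 comes from track A (its 9th entry): 2048.

2048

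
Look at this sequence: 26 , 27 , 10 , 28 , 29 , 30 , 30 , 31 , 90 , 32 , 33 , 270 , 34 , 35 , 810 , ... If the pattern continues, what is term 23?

Positions follow the repeating pattern AAB; grouping by letter gives 2 tracks.
Track A: 26, 27, 28, 29, 30, 31, 32, 33, 34, 35 (linear: a_n = 25 + n).
Track B: 10, 30, 90, 270, 810 (geometric, ×3 each step).
Term 23 comes from track A (its 16th entry): 41.

41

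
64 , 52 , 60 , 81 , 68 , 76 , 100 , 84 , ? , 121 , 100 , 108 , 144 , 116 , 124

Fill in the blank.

Positions follow the repeating pattern ABB; grouping by letter gives 2 tracks.
Track A: 64, 81, 100, 121, 144. Perfect squares starting at 8².
Track B: 52, 60, 68, 76, 84, ?, 100, 108, 116, 124. Adding 8 each time.
Filling track B at index 6 by its rule yields 92.

92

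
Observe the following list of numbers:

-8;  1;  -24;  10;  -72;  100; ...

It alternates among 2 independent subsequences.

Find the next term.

Taking every 2nd term gives 2 separate tracks.
Track A is -8, -24, -72, which is geometric, ×3 each step.
Track B is 1, 10, 100, which is successive powers of 10.
Position 7 falls in track A as its term 4, giving -216.

-216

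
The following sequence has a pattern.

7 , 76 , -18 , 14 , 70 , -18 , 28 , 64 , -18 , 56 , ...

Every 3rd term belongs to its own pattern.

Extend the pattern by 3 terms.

The terms cycle through 3 interleaved subsequences.
Stream A: 7, 14, 28, 56 (a geometric progression (common ratio 2)).
Stream B: 76, 70, 64 (arithmetic, step −6).
Stream C: -18, -18, -18 (always -18).
Term 11 comes from stream B (its 4th entry): 58.
Term 12 comes from stream C (its 4th entry): -18.
Term 13 comes from stream A (its 5th entry): 112.

58, -18, 112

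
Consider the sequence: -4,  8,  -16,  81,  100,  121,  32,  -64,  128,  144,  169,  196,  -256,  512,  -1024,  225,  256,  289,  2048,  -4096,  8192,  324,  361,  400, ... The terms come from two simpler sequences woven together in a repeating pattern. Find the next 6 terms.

-16384, 32768, -65536, 441, 484, 529

Positions follow the repeating pattern AAABBB; grouping by letter gives 2 tracks.
Stream A is -4, 8, -16, 32, -64, 128, -256, 512, -1024, 2048, -4096, 8192, which is geometric, ×-2 each step.
Stream B is 81, 100, 121, 144, 169, 196, 225, 256, 289, 324, 361, 400, which is perfect squares starting at 9².
The 25th slot belongs to stream A; its 13th term is -16384.
Term 26 comes from stream A (its 14th entry): 32768.
Position 27 → stream A, term 15 = -65536.
Position 28 falls in stream B as its term 13, giving 441.
Position 29 falls in stream B as its term 14, giving 484.
The 30th slot belongs to stream B; its 15th term is 529.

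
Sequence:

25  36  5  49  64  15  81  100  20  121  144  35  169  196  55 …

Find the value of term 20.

Positions follow the repeating pattern AAB; grouping by letter gives 2 tracks.
Subsequence A: 25, 36, 49, 64, 81, 100, 121, 144, 169, 196. The squares 5², 6², 7², ….
Subsequence B: 5, 15, 20, 35, 55. Each term equals the sum of the previous two.
The 20th slot belongs to subsequence A; its 14th term is 324.

324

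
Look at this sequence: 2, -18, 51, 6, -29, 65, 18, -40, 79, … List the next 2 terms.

54, -51

The terms cycle through 3 interleaved subsequences.
Subsequence A: 2, 6, 18 (geometric, ×3 each step).
Subsequence B: -18, -29, -40 (linear: a_n = -7 − 11·n).
Subsequence C: 51, 65, 79 (adding 14 each time).
Term 10 comes from subsequence A (its 4th entry): 54.
Position 11 falls in subsequence B as its term 4, giving -51.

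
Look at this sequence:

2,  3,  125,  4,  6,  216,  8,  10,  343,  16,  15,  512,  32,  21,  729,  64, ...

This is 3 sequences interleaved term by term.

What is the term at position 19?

128

The terms cycle through 3 interleaved subsequences.
Stream A: 2, 4, 8, 16, 32, 64. Powers of 2.
Stream B: 3, 6, 10, 15, 21. Triangular numbers starting at T_2.
Stream C: 125, 216, 343, 512, 729. The cubes 5³, 6³, 7³, ….
The 19th slot belongs to stream A; its 7th term is 128.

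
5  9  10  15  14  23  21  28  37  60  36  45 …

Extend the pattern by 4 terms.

97, 157, 55, 66

The slot pattern repeats as AABB (period 4), so there are 2 interleaved tracks.
Track A is 5, 9, 14, 23, 37, 60, which is a Fibonacci-like recurrence a_n = a_{n-1} + a_{n-2}.
Track B is 10, 15, 21, 28, 36, 45, which is triangular numbers n(n+1)/2 for n = 4, 5, ….
Position 13 falls in track A as its term 7, giving 97.
The 14th slot belongs to track A; its 8th term is 157.
The 15th slot belongs to track B; its 7th term is 55.
Position 16 → track B, term 8 = 66.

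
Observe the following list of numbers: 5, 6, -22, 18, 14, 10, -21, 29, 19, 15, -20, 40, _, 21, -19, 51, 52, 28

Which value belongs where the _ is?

Split by position mod 4: positions 1, 5, 9, … form one track, and each other residue class forms its own.
Track A: 5, 14, 19, ?, 52 (each term equals the sum of the previous two).
Track B: 6, 10, 15, 21, 28 (the triangular numbers T_3, T_4, …).
Track C: -22, -21, -20, -19 (linear: a_n = -23 + n).
Track D: 18, 29, 40, 51 (adding 11 each time).
The gap is track A's term 4; the rule gives 33.

33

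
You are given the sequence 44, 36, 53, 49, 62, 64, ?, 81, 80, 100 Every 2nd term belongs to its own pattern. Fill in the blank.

71

Odd-indexed and even-indexed terms follow separate rules.
Track A is 44, 53, 62, ?, 80, which is arithmetic with common difference +9.
Track B is 36, 49, 64, 81, 100, which is perfect squares starting at 6².
So the missing entry in track A is 71.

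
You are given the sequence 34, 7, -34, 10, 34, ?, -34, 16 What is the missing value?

Positions 1, 3, 5, … form one subsequence and positions 2, 4, 6, … form another.
Track A: 34, -34, 34, -34. Alternating ±34.
Track B: 7, 10, ?, 16. Arithmetic, step +3.
So the missing entry in track B is 13.

13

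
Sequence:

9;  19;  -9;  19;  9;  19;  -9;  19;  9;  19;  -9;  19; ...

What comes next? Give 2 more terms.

Odd-indexed and even-indexed terms follow separate rules.
Track A: 9, -9, 9, -9, 9, -9 — oscillating between 9 and -9.
Track B: 19, 19, 19, 19, 19, 19 — constant 19.
Term 13 comes from track A (its 7th entry): 9.
Position 14 → track B, term 7 = 19.

9, 19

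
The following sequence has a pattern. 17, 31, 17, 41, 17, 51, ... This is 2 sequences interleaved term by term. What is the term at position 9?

Split by position mod 2 into 2 tracks.
Track A = 17, 17, 17: constant 17.
Track B = 31, 41, 51: linear: a_n = 21 + 10·n.
Term 9 comes from track A (its 5th entry): 17.

17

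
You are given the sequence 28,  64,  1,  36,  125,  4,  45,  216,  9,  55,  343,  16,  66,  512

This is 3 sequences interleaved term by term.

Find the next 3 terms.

Taking every 3rd term gives 3 separate tracks.
Stream A = 28, 36, 45, 55, 66: triangular numbers n(n+1)/2 for n = 7, 8, ….
Stream B = 64, 125, 216, 343, 512: consecutive cubes n³ from n = 4.
Stream C = 1, 4, 9, 16: the squares 1², 2², 3², ….
The 15th slot belongs to stream C; its 5th term is 25.
Position 16 falls in stream A as its term 6, giving 78.
Term 17 comes from stream B (its 6th entry): 729.

25, 78, 729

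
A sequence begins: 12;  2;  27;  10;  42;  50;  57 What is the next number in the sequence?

Taking every 2nd term gives 2 separate tracks.
Track A is 12, 27, 42, 57, which is arithmetic with common difference +15.
Track B is 2, 10, 50, which is geometric with ratio 5.
Term 8 comes from track B (its 4th entry): 250.

250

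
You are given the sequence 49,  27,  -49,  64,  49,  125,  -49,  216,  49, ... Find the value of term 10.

343

Taking every 2nd term gives 2 separate tracks.
Track A: 49, -49, 49, -49, 49 (the oscillation 49·(−1)^(n+1)).
Track B: 27, 64, 125, 216 (consecutive cubes n³ from n = 3).
Term 10 comes from track B (its 5th entry): 343.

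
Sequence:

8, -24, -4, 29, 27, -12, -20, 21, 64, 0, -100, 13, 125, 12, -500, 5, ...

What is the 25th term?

Taking every 4th term gives 4 separate tracks.
Track A is 8, 27, 64, 125, which is the cubes 2³, 3³, 4³, ….
Track B is -24, -12, 0, 12, which is linear: a_n = -36 + 12·n.
Track C is -4, -20, -100, -500, which is geometric, ×5 each step.
Track D is 29, 21, 13, 5, which is arithmetic with common difference −8.
Position 25 falls in track A as its term 7, giving 512.

512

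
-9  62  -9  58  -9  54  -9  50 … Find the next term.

Taking every 2nd term gives 2 separate tracks.
Stream A is -9, -9, -9, -9, which is constant -9.
Stream B is 62, 58, 54, 50, which is arithmetic with common difference −4.
The 9th slot belongs to stream A; its 5th term is -9.

-9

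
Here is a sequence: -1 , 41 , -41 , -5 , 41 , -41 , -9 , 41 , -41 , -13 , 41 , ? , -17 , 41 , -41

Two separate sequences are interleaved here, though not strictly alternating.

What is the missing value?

-41

The slot pattern repeats as ABB (period 3), so there are 2 interleaved tracks.
Track A = -1, -5, -9, -13, -17: arithmetic, step −4.
Track B = 41, -41, 41, -41, 41, -41, 41, ?, 41, -41: alternating ±41.
So the missing entry in track B is -41.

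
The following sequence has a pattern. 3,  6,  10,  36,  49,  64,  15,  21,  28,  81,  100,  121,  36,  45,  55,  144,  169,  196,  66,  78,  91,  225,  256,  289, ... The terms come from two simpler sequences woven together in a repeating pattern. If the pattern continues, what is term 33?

190

Positions follow the repeating pattern AAABBB; grouping by letter gives 2 tracks.
Stream A: 3, 6, 10, 15, 21, 28, 36, 45, 55, 66, 78, 91 (triangular numbers n(n+1)/2 for n = 2, 3, …).
Stream B: 36, 49, 64, 81, 100, 121, 144, 169, 196, 225, 256, 289 (consecutive squares n² from n = 6).
Position 33 → stream A, term 18 = 190.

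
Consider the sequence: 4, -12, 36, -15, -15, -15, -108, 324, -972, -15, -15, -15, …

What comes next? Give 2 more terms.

2916, -8748

Positions follow the repeating pattern AAABBB; grouping by letter gives 2 tracks.
Stream A: 4, -12, 36, -108, 324, -972 (geometric with ratio -3).
Stream B: -15, -15, -15, -15, -15, -15 (constant -15).
The 13th slot belongs to stream A; its 7th term is 2916.
Position 14 falls in stream A as its term 8, giving -8748.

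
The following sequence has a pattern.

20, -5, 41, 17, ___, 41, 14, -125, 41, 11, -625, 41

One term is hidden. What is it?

-25

The terms cycle through 3 interleaved subsequences.
Track A: 20, 17, 14, 11. Subtracting 3 each time.
Track B: -5, ?, -125, -625. Geometric, ×5 each step.
Track C: 41, 41, 41, 41. Always 41.
The gap is track B's term 2; the rule gives -25.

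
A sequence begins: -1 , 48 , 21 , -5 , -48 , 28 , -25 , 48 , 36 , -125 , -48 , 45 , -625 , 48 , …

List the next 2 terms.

55, -3125

Split by position mod 3 into 3 tracks.
Track A = -1, -5, -25, -125, -625: geometric with ratio 5.
Track B = 48, -48, 48, -48, 48: oscillating between 48 and -48.
Track C = 21, 28, 36, 45: triangular numbers starting at T_6.
Term 15 comes from track C (its 5th entry): 55.
Position 16 → track A, term 6 = -3125.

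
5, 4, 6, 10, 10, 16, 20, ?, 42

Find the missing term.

Reading positions in blocks of 3 reveals the pattern ABB — 2 tracks woven together.
Stream A: 5, 10, 20 (geometric with ratio 2).
Stream B: 4, 6, 10, 16, ?, 42 (Fibonacci-style (each term is the sum of the two before it)).
The gap is stream B's term 5; the rule gives 26.

26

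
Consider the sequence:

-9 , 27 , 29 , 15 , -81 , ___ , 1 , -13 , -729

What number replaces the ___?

Positions follow the repeating pattern AABB; grouping by letter gives 2 tracks.
Subsequence A = -9, 27, -81, ?, -729: geometric with ratio -3.
Subsequence B = 29, 15, 1, -13: arithmetic with common difference −14.
The gap is subsequence A's term 4; the rule gives 243.

243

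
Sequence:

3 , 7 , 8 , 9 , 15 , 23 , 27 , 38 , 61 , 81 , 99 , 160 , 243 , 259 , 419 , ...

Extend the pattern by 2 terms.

729, 678

Reading positions in blocks of 3 reveals the pattern ABB — 2 tracks woven together.
Subsequence A is 3, 9, 27, 81, 243, which is geometric, ×3 each step.
Subsequence B is 7, 8, 15, 23, 38, 61, 99, 160, 259, 419, which is a Fibonacci-like recurrence a_n = a_{n-1} + a_{n-2}.
Position 16 → subsequence A, term 6 = 729.
Position 17 falls in subsequence B as its term 11, giving 678.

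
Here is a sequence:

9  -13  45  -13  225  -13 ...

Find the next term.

Odd-indexed and even-indexed terms follow separate rules.
Track A = 9, 45, 225: a geometric progression (common ratio 5).
Track B = -13, -13, -13: always -13.
Position 7 → track A, term 4 = 1125.

1125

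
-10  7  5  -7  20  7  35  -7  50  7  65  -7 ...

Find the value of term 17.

110

Positions 1, 3, 5, … form one subsequence and positions 2, 4, 6, … form another.
Track A = -10, 5, 20, 35, 50, 65: arithmetic, step +15.
Track B = 7, -7, 7, -7, 7, -7: the oscillation 7·(−1)^(n+1).
Term 17 comes from track A (its 9th entry): 110.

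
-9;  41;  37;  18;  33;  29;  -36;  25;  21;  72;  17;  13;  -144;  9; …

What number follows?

The slot pattern repeats as ABB (period 3), so there are 2 interleaved tracks.
Subsequence A = -9, 18, -36, 72, -144: a geometric progression (common ratio -2).
Subsequence B = 41, 37, 33, 29, 25, 21, 17, 13, 9: subtracting 4 each time.
Position 15 falls in subsequence B as its term 10, giving 5.

5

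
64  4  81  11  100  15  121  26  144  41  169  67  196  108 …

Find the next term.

Odd-indexed and even-indexed terms follow separate rules.
Stream A: 64, 81, 100, 121, 144, 169, 196. Consecutive squares n² from n = 8.
Stream B: 4, 11, 15, 26, 41, 67, 108. Fibonacci-style (each term is the sum of the two before it).
The 15th slot belongs to stream A; its 8th term is 225.

225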